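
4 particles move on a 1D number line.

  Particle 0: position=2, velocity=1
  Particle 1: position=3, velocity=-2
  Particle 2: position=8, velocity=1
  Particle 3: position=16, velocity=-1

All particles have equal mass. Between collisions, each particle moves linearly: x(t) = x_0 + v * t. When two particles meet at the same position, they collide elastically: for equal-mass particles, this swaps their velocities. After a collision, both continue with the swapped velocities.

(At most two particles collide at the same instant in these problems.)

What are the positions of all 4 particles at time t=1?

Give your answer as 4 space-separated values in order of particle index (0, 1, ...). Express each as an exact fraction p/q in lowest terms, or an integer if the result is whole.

Answer: 1 3 9 15

Derivation:
Collision at t=1/3: particles 0 and 1 swap velocities; positions: p0=7/3 p1=7/3 p2=25/3 p3=47/3; velocities now: v0=-2 v1=1 v2=1 v3=-1
Advance to t=1 (no further collisions before then); velocities: v0=-2 v1=1 v2=1 v3=-1; positions = 1 3 9 15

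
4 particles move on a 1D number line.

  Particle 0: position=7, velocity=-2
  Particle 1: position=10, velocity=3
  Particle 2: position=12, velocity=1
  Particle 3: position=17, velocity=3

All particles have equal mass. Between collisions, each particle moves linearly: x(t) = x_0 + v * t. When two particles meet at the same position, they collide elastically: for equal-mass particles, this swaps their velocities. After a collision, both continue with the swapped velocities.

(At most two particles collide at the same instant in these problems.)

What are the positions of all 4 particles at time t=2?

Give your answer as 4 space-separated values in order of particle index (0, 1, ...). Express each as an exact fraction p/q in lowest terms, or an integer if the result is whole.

Answer: 3 14 16 23

Derivation:
Collision at t=1: particles 1 and 2 swap velocities; positions: p0=5 p1=13 p2=13 p3=20; velocities now: v0=-2 v1=1 v2=3 v3=3
Advance to t=2 (no further collisions before then); velocities: v0=-2 v1=1 v2=3 v3=3; positions = 3 14 16 23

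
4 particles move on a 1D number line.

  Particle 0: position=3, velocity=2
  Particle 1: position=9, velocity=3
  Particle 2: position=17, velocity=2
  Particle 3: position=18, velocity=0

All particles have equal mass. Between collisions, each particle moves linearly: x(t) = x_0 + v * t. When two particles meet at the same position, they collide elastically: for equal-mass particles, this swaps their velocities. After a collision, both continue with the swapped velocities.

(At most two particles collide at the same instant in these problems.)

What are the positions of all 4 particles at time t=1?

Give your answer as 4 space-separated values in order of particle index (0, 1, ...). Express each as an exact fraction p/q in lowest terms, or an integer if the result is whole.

Answer: 5 12 18 19

Derivation:
Collision at t=1/2: particles 2 and 3 swap velocities; positions: p0=4 p1=21/2 p2=18 p3=18; velocities now: v0=2 v1=3 v2=0 v3=2
Advance to t=1 (no further collisions before then); velocities: v0=2 v1=3 v2=0 v3=2; positions = 5 12 18 19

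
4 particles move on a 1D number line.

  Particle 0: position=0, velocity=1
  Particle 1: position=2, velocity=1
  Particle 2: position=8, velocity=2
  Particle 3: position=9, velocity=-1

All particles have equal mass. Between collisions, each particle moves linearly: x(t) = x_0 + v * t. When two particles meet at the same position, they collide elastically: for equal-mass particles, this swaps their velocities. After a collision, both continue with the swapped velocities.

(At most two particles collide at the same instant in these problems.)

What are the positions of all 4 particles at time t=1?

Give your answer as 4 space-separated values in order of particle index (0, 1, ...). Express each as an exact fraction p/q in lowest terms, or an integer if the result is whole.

Answer: 1 3 8 10

Derivation:
Collision at t=1/3: particles 2 and 3 swap velocities; positions: p0=1/3 p1=7/3 p2=26/3 p3=26/3; velocities now: v0=1 v1=1 v2=-1 v3=2
Advance to t=1 (no further collisions before then); velocities: v0=1 v1=1 v2=-1 v3=2; positions = 1 3 8 10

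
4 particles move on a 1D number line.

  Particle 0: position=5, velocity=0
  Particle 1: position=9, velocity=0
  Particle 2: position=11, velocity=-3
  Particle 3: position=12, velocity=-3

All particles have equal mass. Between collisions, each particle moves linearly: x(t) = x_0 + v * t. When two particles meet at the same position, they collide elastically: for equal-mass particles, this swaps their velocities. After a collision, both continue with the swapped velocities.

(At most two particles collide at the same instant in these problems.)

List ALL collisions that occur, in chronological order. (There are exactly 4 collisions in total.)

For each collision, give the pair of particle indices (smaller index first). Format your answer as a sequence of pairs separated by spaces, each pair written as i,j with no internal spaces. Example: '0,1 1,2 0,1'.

Collision at t=2/3: particles 1 and 2 swap velocities; positions: p0=5 p1=9 p2=9 p3=10; velocities now: v0=0 v1=-3 v2=0 v3=-3
Collision at t=1: particles 2 and 3 swap velocities; positions: p0=5 p1=8 p2=9 p3=9; velocities now: v0=0 v1=-3 v2=-3 v3=0
Collision at t=2: particles 0 and 1 swap velocities; positions: p0=5 p1=5 p2=6 p3=9; velocities now: v0=-3 v1=0 v2=-3 v3=0
Collision at t=7/3: particles 1 and 2 swap velocities; positions: p0=4 p1=5 p2=5 p3=9; velocities now: v0=-3 v1=-3 v2=0 v3=0

Answer: 1,2 2,3 0,1 1,2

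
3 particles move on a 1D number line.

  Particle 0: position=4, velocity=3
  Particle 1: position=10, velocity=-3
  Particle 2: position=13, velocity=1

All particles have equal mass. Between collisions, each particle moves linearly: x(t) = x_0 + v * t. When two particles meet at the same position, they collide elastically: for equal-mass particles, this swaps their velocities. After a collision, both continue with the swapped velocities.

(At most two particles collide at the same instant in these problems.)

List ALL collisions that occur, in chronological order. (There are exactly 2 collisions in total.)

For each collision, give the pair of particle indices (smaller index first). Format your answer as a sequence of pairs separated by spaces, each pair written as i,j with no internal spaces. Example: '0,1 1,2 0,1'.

Answer: 0,1 1,2

Derivation:
Collision at t=1: particles 0 and 1 swap velocities; positions: p0=7 p1=7 p2=14; velocities now: v0=-3 v1=3 v2=1
Collision at t=9/2: particles 1 and 2 swap velocities; positions: p0=-7/2 p1=35/2 p2=35/2; velocities now: v0=-3 v1=1 v2=3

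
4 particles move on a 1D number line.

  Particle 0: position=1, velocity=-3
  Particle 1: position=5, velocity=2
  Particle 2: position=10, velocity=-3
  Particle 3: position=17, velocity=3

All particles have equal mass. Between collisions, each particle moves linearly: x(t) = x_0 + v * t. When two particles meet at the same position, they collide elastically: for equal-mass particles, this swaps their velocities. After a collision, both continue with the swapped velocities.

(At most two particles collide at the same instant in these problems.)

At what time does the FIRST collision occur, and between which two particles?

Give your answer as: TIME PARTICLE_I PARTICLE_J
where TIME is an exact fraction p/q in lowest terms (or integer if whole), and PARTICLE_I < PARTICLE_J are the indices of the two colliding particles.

Answer: 1 1 2

Derivation:
Pair (0,1): pos 1,5 vel -3,2 -> not approaching (rel speed -5 <= 0)
Pair (1,2): pos 5,10 vel 2,-3 -> gap=5, closing at 5/unit, collide at t=1
Pair (2,3): pos 10,17 vel -3,3 -> not approaching (rel speed -6 <= 0)
Earliest collision: t=1 between 1 and 2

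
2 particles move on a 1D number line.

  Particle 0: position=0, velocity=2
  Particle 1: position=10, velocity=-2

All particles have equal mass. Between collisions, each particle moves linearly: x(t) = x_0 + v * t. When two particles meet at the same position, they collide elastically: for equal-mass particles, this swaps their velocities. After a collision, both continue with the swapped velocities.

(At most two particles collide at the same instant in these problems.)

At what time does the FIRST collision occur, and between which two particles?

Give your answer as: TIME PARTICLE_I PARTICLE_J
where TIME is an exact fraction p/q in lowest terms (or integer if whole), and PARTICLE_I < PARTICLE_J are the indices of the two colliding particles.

Answer: 5/2 0 1

Derivation:
Pair (0,1): pos 0,10 vel 2,-2 -> gap=10, closing at 4/unit, collide at t=5/2
Earliest collision: t=5/2 between 0 and 1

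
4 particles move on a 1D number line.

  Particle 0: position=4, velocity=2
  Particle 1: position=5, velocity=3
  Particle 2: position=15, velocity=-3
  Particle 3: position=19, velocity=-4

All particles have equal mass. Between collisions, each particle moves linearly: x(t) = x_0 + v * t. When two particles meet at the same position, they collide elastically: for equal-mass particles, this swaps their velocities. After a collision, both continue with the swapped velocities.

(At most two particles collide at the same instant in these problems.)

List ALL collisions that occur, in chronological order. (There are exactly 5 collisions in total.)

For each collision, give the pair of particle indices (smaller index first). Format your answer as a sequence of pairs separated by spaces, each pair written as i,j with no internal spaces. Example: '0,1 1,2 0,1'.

Answer: 1,2 2,3 0,1 1,2 0,1

Derivation:
Collision at t=5/3: particles 1 and 2 swap velocities; positions: p0=22/3 p1=10 p2=10 p3=37/3; velocities now: v0=2 v1=-3 v2=3 v3=-4
Collision at t=2: particles 2 and 3 swap velocities; positions: p0=8 p1=9 p2=11 p3=11; velocities now: v0=2 v1=-3 v2=-4 v3=3
Collision at t=11/5: particles 0 and 1 swap velocities; positions: p0=42/5 p1=42/5 p2=51/5 p3=58/5; velocities now: v0=-3 v1=2 v2=-4 v3=3
Collision at t=5/2: particles 1 and 2 swap velocities; positions: p0=15/2 p1=9 p2=9 p3=25/2; velocities now: v0=-3 v1=-4 v2=2 v3=3
Collision at t=4: particles 0 and 1 swap velocities; positions: p0=3 p1=3 p2=12 p3=17; velocities now: v0=-4 v1=-3 v2=2 v3=3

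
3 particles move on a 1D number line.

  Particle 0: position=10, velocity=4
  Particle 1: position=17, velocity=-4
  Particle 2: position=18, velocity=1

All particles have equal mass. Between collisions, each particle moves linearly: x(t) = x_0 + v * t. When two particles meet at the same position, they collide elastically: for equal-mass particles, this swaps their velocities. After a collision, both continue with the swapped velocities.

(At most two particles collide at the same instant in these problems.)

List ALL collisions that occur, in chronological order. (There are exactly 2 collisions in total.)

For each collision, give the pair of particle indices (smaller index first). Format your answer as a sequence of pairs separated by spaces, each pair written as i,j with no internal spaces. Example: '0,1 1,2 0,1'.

Answer: 0,1 1,2

Derivation:
Collision at t=7/8: particles 0 and 1 swap velocities; positions: p0=27/2 p1=27/2 p2=151/8; velocities now: v0=-4 v1=4 v2=1
Collision at t=8/3: particles 1 and 2 swap velocities; positions: p0=19/3 p1=62/3 p2=62/3; velocities now: v0=-4 v1=1 v2=4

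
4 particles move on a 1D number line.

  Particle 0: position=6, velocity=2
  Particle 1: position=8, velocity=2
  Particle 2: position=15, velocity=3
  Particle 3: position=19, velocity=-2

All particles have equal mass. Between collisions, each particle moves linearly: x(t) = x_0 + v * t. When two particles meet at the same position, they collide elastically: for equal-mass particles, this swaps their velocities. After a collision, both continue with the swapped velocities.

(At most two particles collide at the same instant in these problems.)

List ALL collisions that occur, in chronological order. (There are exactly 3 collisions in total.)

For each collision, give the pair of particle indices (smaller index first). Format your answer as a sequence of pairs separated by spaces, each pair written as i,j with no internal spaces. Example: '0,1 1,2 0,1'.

Collision at t=4/5: particles 2 and 3 swap velocities; positions: p0=38/5 p1=48/5 p2=87/5 p3=87/5; velocities now: v0=2 v1=2 v2=-2 v3=3
Collision at t=11/4: particles 1 and 2 swap velocities; positions: p0=23/2 p1=27/2 p2=27/2 p3=93/4; velocities now: v0=2 v1=-2 v2=2 v3=3
Collision at t=13/4: particles 0 and 1 swap velocities; positions: p0=25/2 p1=25/2 p2=29/2 p3=99/4; velocities now: v0=-2 v1=2 v2=2 v3=3

Answer: 2,3 1,2 0,1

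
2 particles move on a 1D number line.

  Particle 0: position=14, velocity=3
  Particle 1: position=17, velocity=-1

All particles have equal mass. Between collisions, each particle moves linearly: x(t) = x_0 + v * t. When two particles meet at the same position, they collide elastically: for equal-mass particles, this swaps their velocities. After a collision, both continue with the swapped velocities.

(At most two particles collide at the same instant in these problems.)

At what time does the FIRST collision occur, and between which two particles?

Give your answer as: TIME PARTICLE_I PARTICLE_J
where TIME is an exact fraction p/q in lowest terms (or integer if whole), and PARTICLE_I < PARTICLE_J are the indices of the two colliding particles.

Answer: 3/4 0 1

Derivation:
Pair (0,1): pos 14,17 vel 3,-1 -> gap=3, closing at 4/unit, collide at t=3/4
Earliest collision: t=3/4 between 0 and 1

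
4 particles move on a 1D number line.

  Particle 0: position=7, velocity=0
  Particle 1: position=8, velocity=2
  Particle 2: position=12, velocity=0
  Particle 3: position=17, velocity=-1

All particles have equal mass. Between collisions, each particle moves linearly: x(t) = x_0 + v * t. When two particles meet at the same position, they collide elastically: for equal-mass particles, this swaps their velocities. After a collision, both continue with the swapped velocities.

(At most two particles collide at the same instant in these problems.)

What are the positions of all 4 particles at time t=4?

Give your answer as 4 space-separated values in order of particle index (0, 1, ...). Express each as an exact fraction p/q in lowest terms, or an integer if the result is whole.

Collision at t=2: particles 1 and 2 swap velocities; positions: p0=7 p1=12 p2=12 p3=15; velocities now: v0=0 v1=0 v2=2 v3=-1
Collision at t=3: particles 2 and 3 swap velocities; positions: p0=7 p1=12 p2=14 p3=14; velocities now: v0=0 v1=0 v2=-1 v3=2
Advance to t=4 (no further collisions before then); velocities: v0=0 v1=0 v2=-1 v3=2; positions = 7 12 13 16

Answer: 7 12 13 16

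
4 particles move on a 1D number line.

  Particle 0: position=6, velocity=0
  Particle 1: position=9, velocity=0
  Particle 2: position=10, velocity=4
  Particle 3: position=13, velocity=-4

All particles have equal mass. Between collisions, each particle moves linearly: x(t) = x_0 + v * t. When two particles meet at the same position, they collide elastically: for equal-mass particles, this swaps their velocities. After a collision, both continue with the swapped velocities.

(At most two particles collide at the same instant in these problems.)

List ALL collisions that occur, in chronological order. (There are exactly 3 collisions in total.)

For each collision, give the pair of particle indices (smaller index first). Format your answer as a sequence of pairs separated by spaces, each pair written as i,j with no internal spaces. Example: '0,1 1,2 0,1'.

Answer: 2,3 1,2 0,1

Derivation:
Collision at t=3/8: particles 2 and 3 swap velocities; positions: p0=6 p1=9 p2=23/2 p3=23/2; velocities now: v0=0 v1=0 v2=-4 v3=4
Collision at t=1: particles 1 and 2 swap velocities; positions: p0=6 p1=9 p2=9 p3=14; velocities now: v0=0 v1=-4 v2=0 v3=4
Collision at t=7/4: particles 0 and 1 swap velocities; positions: p0=6 p1=6 p2=9 p3=17; velocities now: v0=-4 v1=0 v2=0 v3=4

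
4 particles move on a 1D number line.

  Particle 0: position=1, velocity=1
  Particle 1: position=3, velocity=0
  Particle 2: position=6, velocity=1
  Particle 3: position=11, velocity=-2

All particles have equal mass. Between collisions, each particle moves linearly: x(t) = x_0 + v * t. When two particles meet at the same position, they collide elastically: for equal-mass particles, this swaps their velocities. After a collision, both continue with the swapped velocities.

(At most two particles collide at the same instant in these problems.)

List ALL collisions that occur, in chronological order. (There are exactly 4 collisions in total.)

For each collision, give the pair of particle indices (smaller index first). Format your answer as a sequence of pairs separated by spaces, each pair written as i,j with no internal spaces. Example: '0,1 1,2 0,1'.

Collision at t=5/3: particles 2 and 3 swap velocities; positions: p0=8/3 p1=3 p2=23/3 p3=23/3; velocities now: v0=1 v1=0 v2=-2 v3=1
Collision at t=2: particles 0 and 1 swap velocities; positions: p0=3 p1=3 p2=7 p3=8; velocities now: v0=0 v1=1 v2=-2 v3=1
Collision at t=10/3: particles 1 and 2 swap velocities; positions: p0=3 p1=13/3 p2=13/3 p3=28/3; velocities now: v0=0 v1=-2 v2=1 v3=1
Collision at t=4: particles 0 and 1 swap velocities; positions: p0=3 p1=3 p2=5 p3=10; velocities now: v0=-2 v1=0 v2=1 v3=1

Answer: 2,3 0,1 1,2 0,1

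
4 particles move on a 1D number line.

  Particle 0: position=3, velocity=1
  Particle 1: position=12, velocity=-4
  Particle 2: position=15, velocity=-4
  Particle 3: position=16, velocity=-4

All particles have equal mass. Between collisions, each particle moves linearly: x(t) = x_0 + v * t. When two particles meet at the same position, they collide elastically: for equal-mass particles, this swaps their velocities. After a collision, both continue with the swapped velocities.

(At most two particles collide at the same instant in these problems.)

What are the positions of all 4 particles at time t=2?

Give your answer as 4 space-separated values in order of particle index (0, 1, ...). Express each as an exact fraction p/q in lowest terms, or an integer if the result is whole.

Collision at t=9/5: particles 0 and 1 swap velocities; positions: p0=24/5 p1=24/5 p2=39/5 p3=44/5; velocities now: v0=-4 v1=1 v2=-4 v3=-4
Advance to t=2 (no further collisions before then); velocities: v0=-4 v1=1 v2=-4 v3=-4; positions = 4 5 7 8

Answer: 4 5 7 8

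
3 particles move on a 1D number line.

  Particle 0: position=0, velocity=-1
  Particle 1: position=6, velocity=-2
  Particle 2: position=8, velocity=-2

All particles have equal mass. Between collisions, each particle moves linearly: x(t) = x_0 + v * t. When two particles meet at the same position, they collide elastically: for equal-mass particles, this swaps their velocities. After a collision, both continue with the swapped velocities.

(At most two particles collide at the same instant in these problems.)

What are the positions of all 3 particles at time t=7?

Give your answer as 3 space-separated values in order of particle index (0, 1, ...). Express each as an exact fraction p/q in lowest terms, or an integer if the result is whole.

Collision at t=6: particles 0 and 1 swap velocities; positions: p0=-6 p1=-6 p2=-4; velocities now: v0=-2 v1=-1 v2=-2
Advance to t=7 (no further collisions before then); velocities: v0=-2 v1=-1 v2=-2; positions = -8 -7 -6

Answer: -8 -7 -6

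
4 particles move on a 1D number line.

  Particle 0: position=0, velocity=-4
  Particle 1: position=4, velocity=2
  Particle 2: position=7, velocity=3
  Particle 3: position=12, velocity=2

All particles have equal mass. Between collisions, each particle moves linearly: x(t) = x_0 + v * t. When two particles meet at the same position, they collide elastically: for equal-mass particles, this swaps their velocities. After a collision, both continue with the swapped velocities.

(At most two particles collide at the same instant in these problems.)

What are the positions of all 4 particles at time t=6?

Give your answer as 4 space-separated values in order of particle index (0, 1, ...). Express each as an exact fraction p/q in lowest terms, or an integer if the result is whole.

Answer: -24 16 24 25

Derivation:
Collision at t=5: particles 2 and 3 swap velocities; positions: p0=-20 p1=14 p2=22 p3=22; velocities now: v0=-4 v1=2 v2=2 v3=3
Advance to t=6 (no further collisions before then); velocities: v0=-4 v1=2 v2=2 v3=3; positions = -24 16 24 25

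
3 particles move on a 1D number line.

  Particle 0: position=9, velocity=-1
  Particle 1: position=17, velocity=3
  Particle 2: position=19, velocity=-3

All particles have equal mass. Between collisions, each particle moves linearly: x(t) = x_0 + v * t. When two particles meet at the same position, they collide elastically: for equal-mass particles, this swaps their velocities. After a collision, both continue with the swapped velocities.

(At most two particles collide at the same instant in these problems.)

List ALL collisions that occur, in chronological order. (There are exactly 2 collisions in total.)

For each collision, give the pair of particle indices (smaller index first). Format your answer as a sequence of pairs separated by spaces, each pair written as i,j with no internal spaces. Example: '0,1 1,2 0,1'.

Collision at t=1/3: particles 1 and 2 swap velocities; positions: p0=26/3 p1=18 p2=18; velocities now: v0=-1 v1=-3 v2=3
Collision at t=5: particles 0 and 1 swap velocities; positions: p0=4 p1=4 p2=32; velocities now: v0=-3 v1=-1 v2=3

Answer: 1,2 0,1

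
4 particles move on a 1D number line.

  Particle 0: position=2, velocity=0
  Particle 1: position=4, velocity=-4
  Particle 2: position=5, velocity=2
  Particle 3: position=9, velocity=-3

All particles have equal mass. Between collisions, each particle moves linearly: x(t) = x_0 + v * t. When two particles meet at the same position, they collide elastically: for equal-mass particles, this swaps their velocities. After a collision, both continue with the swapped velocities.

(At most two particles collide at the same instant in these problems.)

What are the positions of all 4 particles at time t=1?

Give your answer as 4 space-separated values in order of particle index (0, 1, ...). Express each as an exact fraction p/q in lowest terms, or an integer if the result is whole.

Answer: 0 2 6 7

Derivation:
Collision at t=1/2: particles 0 and 1 swap velocities; positions: p0=2 p1=2 p2=6 p3=15/2; velocities now: v0=-4 v1=0 v2=2 v3=-3
Collision at t=4/5: particles 2 and 3 swap velocities; positions: p0=4/5 p1=2 p2=33/5 p3=33/5; velocities now: v0=-4 v1=0 v2=-3 v3=2
Advance to t=1 (no further collisions before then); velocities: v0=-4 v1=0 v2=-3 v3=2; positions = 0 2 6 7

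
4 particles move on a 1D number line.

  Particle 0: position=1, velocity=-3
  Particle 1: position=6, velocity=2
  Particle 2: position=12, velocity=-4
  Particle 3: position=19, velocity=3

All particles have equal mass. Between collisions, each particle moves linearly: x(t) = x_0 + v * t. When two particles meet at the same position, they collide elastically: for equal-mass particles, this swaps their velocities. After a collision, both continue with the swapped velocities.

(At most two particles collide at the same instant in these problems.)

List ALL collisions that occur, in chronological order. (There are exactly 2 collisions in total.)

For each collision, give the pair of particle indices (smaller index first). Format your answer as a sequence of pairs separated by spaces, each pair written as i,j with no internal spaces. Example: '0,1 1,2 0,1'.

Answer: 1,2 0,1

Derivation:
Collision at t=1: particles 1 and 2 swap velocities; positions: p0=-2 p1=8 p2=8 p3=22; velocities now: v0=-3 v1=-4 v2=2 v3=3
Collision at t=11: particles 0 and 1 swap velocities; positions: p0=-32 p1=-32 p2=28 p3=52; velocities now: v0=-4 v1=-3 v2=2 v3=3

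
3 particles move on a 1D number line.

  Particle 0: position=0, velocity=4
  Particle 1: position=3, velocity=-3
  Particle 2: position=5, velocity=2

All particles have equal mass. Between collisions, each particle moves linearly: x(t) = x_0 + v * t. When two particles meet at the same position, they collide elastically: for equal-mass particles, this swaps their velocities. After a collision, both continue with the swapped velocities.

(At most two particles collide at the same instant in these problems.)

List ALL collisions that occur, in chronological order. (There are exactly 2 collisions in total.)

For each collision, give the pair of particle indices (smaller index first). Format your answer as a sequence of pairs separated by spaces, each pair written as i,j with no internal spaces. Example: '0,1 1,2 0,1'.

Collision at t=3/7: particles 0 and 1 swap velocities; positions: p0=12/7 p1=12/7 p2=41/7; velocities now: v0=-3 v1=4 v2=2
Collision at t=5/2: particles 1 and 2 swap velocities; positions: p0=-9/2 p1=10 p2=10; velocities now: v0=-3 v1=2 v2=4

Answer: 0,1 1,2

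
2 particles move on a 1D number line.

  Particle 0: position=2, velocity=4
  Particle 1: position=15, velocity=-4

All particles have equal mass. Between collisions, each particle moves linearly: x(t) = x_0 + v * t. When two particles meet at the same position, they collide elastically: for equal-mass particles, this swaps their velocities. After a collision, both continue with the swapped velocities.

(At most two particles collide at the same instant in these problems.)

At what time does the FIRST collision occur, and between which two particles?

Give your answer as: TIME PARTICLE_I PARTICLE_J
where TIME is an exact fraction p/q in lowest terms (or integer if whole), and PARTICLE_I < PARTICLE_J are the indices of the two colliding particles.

Answer: 13/8 0 1

Derivation:
Pair (0,1): pos 2,15 vel 4,-4 -> gap=13, closing at 8/unit, collide at t=13/8
Earliest collision: t=13/8 between 0 and 1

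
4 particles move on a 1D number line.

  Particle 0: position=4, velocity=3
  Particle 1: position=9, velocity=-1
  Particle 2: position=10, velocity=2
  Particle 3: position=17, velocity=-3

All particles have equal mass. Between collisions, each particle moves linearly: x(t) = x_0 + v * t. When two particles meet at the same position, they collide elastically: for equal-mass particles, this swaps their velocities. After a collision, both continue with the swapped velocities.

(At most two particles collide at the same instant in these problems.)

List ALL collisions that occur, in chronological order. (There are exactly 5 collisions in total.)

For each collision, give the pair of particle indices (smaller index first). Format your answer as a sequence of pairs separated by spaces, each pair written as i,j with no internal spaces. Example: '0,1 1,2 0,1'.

Answer: 0,1 2,3 1,2 0,1 2,3

Derivation:
Collision at t=5/4: particles 0 and 1 swap velocities; positions: p0=31/4 p1=31/4 p2=25/2 p3=53/4; velocities now: v0=-1 v1=3 v2=2 v3=-3
Collision at t=7/5: particles 2 and 3 swap velocities; positions: p0=38/5 p1=41/5 p2=64/5 p3=64/5; velocities now: v0=-1 v1=3 v2=-3 v3=2
Collision at t=13/6: particles 1 and 2 swap velocities; positions: p0=41/6 p1=21/2 p2=21/2 p3=43/3; velocities now: v0=-1 v1=-3 v2=3 v3=2
Collision at t=4: particles 0 and 1 swap velocities; positions: p0=5 p1=5 p2=16 p3=18; velocities now: v0=-3 v1=-1 v2=3 v3=2
Collision at t=6: particles 2 and 3 swap velocities; positions: p0=-1 p1=3 p2=22 p3=22; velocities now: v0=-3 v1=-1 v2=2 v3=3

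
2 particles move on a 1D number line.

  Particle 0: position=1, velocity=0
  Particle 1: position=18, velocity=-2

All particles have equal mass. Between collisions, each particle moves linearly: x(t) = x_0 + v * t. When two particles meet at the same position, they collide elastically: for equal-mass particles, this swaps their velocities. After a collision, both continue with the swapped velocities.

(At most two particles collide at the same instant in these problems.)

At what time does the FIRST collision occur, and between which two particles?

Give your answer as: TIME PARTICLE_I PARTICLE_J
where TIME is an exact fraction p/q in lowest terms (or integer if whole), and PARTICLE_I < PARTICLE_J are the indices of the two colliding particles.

Answer: 17/2 0 1

Derivation:
Pair (0,1): pos 1,18 vel 0,-2 -> gap=17, closing at 2/unit, collide at t=17/2
Earliest collision: t=17/2 between 0 and 1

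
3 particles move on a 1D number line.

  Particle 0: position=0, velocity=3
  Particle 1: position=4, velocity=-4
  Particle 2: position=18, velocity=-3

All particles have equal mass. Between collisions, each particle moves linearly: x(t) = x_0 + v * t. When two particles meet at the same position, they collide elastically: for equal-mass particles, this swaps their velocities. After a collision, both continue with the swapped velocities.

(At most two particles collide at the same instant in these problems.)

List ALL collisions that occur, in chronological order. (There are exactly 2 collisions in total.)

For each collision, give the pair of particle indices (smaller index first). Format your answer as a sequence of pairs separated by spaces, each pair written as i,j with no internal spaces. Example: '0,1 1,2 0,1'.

Answer: 0,1 1,2

Derivation:
Collision at t=4/7: particles 0 and 1 swap velocities; positions: p0=12/7 p1=12/7 p2=114/7; velocities now: v0=-4 v1=3 v2=-3
Collision at t=3: particles 1 and 2 swap velocities; positions: p0=-8 p1=9 p2=9; velocities now: v0=-4 v1=-3 v2=3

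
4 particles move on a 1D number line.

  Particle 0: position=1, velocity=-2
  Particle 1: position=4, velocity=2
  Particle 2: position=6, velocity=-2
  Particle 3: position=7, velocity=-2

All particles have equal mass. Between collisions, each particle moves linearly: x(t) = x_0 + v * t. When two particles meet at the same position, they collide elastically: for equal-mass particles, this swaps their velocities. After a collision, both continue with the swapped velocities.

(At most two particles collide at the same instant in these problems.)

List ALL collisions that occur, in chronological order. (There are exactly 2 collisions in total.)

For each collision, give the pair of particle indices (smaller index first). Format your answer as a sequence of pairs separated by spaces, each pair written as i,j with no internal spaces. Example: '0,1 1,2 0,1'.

Collision at t=1/2: particles 1 and 2 swap velocities; positions: p0=0 p1=5 p2=5 p3=6; velocities now: v0=-2 v1=-2 v2=2 v3=-2
Collision at t=3/4: particles 2 and 3 swap velocities; positions: p0=-1/2 p1=9/2 p2=11/2 p3=11/2; velocities now: v0=-2 v1=-2 v2=-2 v3=2

Answer: 1,2 2,3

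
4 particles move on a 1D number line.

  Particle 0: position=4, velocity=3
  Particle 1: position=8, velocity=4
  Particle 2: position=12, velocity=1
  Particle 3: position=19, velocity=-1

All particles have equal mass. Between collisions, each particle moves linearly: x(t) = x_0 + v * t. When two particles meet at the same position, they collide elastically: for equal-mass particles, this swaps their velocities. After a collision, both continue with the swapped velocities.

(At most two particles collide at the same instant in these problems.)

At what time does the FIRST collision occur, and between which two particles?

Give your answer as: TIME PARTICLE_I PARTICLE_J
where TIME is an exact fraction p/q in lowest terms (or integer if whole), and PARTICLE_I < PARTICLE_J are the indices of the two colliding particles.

Answer: 4/3 1 2

Derivation:
Pair (0,1): pos 4,8 vel 3,4 -> not approaching (rel speed -1 <= 0)
Pair (1,2): pos 8,12 vel 4,1 -> gap=4, closing at 3/unit, collide at t=4/3
Pair (2,3): pos 12,19 vel 1,-1 -> gap=7, closing at 2/unit, collide at t=7/2
Earliest collision: t=4/3 between 1 and 2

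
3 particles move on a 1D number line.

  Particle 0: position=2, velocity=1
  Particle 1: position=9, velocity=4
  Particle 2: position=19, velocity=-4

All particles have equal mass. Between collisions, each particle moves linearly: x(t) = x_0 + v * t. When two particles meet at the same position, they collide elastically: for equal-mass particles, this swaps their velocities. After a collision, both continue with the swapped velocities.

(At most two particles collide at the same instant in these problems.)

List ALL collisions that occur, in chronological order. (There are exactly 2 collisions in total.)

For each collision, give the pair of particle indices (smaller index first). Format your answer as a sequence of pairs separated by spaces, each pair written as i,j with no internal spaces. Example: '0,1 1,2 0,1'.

Collision at t=5/4: particles 1 and 2 swap velocities; positions: p0=13/4 p1=14 p2=14; velocities now: v0=1 v1=-4 v2=4
Collision at t=17/5: particles 0 and 1 swap velocities; positions: p0=27/5 p1=27/5 p2=113/5; velocities now: v0=-4 v1=1 v2=4

Answer: 1,2 0,1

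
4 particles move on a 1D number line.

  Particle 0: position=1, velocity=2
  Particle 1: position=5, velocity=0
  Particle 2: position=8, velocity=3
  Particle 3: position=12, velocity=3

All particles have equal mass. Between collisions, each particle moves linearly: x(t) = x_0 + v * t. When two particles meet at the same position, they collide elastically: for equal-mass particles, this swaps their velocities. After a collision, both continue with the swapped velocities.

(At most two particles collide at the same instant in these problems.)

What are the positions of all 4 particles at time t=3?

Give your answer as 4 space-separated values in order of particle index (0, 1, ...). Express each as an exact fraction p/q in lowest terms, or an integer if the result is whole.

Answer: 5 7 17 21

Derivation:
Collision at t=2: particles 0 and 1 swap velocities; positions: p0=5 p1=5 p2=14 p3=18; velocities now: v0=0 v1=2 v2=3 v3=3
Advance to t=3 (no further collisions before then); velocities: v0=0 v1=2 v2=3 v3=3; positions = 5 7 17 21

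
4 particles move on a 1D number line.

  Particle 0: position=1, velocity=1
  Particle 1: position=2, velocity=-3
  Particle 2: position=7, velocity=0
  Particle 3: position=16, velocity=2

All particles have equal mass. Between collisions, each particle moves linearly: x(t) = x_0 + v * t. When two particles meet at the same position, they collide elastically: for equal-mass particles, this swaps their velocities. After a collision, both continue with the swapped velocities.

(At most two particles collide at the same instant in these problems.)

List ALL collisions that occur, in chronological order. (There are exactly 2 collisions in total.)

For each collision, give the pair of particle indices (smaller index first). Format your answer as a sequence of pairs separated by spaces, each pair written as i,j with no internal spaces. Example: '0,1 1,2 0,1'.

Answer: 0,1 1,2

Derivation:
Collision at t=1/4: particles 0 and 1 swap velocities; positions: p0=5/4 p1=5/4 p2=7 p3=33/2; velocities now: v0=-3 v1=1 v2=0 v3=2
Collision at t=6: particles 1 and 2 swap velocities; positions: p0=-16 p1=7 p2=7 p3=28; velocities now: v0=-3 v1=0 v2=1 v3=2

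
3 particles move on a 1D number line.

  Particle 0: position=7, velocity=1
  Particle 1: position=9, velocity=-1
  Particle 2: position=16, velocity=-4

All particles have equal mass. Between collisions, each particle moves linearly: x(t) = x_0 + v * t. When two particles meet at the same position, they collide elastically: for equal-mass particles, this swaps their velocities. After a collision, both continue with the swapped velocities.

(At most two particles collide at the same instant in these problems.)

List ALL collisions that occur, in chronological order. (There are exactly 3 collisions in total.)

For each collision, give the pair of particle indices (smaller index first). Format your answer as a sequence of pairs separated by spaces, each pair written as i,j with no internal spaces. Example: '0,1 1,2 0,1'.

Answer: 0,1 1,2 0,1

Derivation:
Collision at t=1: particles 0 and 1 swap velocities; positions: p0=8 p1=8 p2=12; velocities now: v0=-1 v1=1 v2=-4
Collision at t=9/5: particles 1 and 2 swap velocities; positions: p0=36/5 p1=44/5 p2=44/5; velocities now: v0=-1 v1=-4 v2=1
Collision at t=7/3: particles 0 and 1 swap velocities; positions: p0=20/3 p1=20/3 p2=28/3; velocities now: v0=-4 v1=-1 v2=1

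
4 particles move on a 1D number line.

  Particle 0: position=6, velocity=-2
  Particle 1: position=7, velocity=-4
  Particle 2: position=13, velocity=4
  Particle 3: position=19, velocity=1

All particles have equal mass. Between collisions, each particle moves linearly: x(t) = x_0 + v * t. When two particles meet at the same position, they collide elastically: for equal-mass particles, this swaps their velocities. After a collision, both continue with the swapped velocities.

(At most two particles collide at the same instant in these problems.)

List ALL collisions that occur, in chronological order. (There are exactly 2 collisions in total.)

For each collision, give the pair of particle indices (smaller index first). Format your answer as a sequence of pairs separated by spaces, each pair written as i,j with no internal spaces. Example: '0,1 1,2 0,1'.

Collision at t=1/2: particles 0 and 1 swap velocities; positions: p0=5 p1=5 p2=15 p3=39/2; velocities now: v0=-4 v1=-2 v2=4 v3=1
Collision at t=2: particles 2 and 3 swap velocities; positions: p0=-1 p1=2 p2=21 p3=21; velocities now: v0=-4 v1=-2 v2=1 v3=4

Answer: 0,1 2,3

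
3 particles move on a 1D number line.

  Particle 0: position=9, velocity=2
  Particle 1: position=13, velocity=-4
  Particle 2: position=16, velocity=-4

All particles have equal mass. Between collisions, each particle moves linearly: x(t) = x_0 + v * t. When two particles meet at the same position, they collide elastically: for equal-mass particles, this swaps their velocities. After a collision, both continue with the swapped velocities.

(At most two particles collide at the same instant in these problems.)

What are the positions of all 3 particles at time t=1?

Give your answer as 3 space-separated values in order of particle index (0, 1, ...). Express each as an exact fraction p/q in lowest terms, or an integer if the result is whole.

Collision at t=2/3: particles 0 and 1 swap velocities; positions: p0=31/3 p1=31/3 p2=40/3; velocities now: v0=-4 v1=2 v2=-4
Advance to t=1 (no further collisions before then); velocities: v0=-4 v1=2 v2=-4; positions = 9 11 12

Answer: 9 11 12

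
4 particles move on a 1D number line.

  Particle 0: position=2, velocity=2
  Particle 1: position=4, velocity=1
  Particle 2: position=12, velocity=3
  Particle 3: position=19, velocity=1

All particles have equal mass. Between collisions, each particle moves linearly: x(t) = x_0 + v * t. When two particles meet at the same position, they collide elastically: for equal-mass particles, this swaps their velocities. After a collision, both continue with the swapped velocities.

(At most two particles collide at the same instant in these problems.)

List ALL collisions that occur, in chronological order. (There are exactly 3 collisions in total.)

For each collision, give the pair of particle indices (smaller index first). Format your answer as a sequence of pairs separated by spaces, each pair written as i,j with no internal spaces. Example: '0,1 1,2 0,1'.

Answer: 0,1 2,3 1,2

Derivation:
Collision at t=2: particles 0 and 1 swap velocities; positions: p0=6 p1=6 p2=18 p3=21; velocities now: v0=1 v1=2 v2=3 v3=1
Collision at t=7/2: particles 2 and 3 swap velocities; positions: p0=15/2 p1=9 p2=45/2 p3=45/2; velocities now: v0=1 v1=2 v2=1 v3=3
Collision at t=17: particles 1 and 2 swap velocities; positions: p0=21 p1=36 p2=36 p3=63; velocities now: v0=1 v1=1 v2=2 v3=3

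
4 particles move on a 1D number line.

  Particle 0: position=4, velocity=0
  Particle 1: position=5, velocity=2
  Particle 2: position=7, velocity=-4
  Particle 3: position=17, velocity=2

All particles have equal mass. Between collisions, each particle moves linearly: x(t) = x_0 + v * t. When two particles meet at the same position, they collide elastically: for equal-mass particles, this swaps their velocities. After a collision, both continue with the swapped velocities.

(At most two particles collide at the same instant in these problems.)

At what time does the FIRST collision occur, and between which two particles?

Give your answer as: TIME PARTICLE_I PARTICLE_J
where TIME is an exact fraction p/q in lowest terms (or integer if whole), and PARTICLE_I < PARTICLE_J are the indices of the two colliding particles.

Answer: 1/3 1 2

Derivation:
Pair (0,1): pos 4,5 vel 0,2 -> not approaching (rel speed -2 <= 0)
Pair (1,2): pos 5,7 vel 2,-4 -> gap=2, closing at 6/unit, collide at t=1/3
Pair (2,3): pos 7,17 vel -4,2 -> not approaching (rel speed -6 <= 0)
Earliest collision: t=1/3 between 1 and 2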